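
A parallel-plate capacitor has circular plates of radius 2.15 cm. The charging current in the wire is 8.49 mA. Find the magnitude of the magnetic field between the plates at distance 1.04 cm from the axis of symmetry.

3.82×10^-8 T

By continuity the displacement current in the gap matches the conduction current: I_d = 8.49×10^-3 A.
∮B·dl = μ₀ I_d,enc with I_d,enc = I_d r²/R² = 1.987×10^-3 A; so B = μ₀ I_d,enc/(2πr) = 3.82×10^-8 T.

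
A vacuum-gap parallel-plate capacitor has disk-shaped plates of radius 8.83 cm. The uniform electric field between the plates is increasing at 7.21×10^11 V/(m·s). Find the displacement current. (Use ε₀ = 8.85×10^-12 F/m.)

The displacement current is ε₀ times dΦ_E/dt = ε₀ A dE/dt = (8.85×10^-12)(0.02449)(7.21×10^11) = 0.156 A.

0.156 A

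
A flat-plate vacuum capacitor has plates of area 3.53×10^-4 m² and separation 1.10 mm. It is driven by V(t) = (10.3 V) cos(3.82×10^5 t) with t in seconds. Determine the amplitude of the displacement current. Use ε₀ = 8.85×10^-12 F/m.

1.12×10^-5 A

(dE/dt)_max = V₀ω/d = 3.577×10^9 V/(m·s); ω = 3.82×10^5 rad/s.
I_d,max = ε₀ A (dE/dt)_max = (8.85×10^-12)(3.53×10^-4)(3.577×10^9) = 1.12×10^-5 A.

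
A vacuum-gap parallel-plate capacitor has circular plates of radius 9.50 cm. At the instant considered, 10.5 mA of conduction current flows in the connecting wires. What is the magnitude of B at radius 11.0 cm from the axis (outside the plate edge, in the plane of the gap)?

1.91×10^-8 T

Between the plates the displacement current equals the wire current: I_d = 10.5 mA = 0.0105 A.
For r ≥ R the full I_d is enclosed: B = μ₀ I_d/(2πr) = (4π×10^-7)(0.0105)/(2π·0.110) = 1.91×10^-8 T.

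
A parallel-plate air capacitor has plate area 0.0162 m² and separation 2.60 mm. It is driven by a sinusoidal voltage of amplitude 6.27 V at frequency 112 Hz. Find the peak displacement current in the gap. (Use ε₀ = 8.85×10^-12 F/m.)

2.43×10^-7 A

The displacement current equals the conduction current C dV/dt, which peaks at C V₀ ω.
With C = ε₀A/d = (8.85×10^-12)(0.0162)/(2.60×10^-3) = 5.514×10^-11 F and ω = 2πf = 703.7 rad/s, I_d,max = (5.514×10^-11)(6.27)(703.7) = 2.43×10^-7 A.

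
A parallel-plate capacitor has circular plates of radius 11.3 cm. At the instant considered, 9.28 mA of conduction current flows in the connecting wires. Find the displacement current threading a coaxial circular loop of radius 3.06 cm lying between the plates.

Between the plates the displacement current equals the wire current: I_d = 9.28 mA = 9.28×10^-3 A.
Since J_d is uniform, the enclosed fraction is (r/R)² = 0.07333, giving I_d,enc = 6.81×10^-4 A.

6.81×10^-4 A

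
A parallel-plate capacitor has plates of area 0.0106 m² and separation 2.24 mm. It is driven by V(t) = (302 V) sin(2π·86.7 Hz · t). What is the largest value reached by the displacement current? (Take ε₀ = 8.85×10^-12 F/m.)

C = ε₀A/d = (8.85×10^-12)(0.0106)/(2.24×10^-3) = 4.188×10^-11 F; ω = 2πf = 544.8 rad/s.
I_d = C dV/dt, so |I_d|_max = C V₀ ω = (4.188×10^-11)(302)(544.8) = 6.89×10^-6 A.

6.89×10^-6 A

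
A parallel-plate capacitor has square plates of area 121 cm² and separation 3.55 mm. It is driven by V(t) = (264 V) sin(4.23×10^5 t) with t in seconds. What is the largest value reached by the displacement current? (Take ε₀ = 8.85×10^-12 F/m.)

The displacement current equals the conduction current C dV/dt, which peaks at C V₀ ω.
With C = ε₀A/d = (8.85×10^-12)(0.0121)/(3.55×10^-3) = 3.016×10^-11 F and ω = 4.23×10^5 rad/s, I_d,max = (3.016×10^-11)(264)(4.23×10^5) = 3.37×10^-3 A.

3.37×10^-3 A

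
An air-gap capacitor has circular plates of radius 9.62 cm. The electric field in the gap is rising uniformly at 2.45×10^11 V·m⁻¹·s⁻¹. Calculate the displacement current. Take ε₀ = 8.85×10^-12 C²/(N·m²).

I_d = ε₀ A (dE/dt) = (8.85×10^-12)(0.02907 m²)(2.45×10^11) = 0.0630 A.

0.0630 A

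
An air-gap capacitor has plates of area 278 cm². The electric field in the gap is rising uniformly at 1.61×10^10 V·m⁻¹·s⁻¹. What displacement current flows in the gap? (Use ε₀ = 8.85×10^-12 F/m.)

3.96×10^-3 A

The displacement current is ε₀ times dΦ_E/dt = ε₀ A dE/dt = (8.85×10^-12)(0.0278)(1.61×10^10) = 3.96×10^-3 A.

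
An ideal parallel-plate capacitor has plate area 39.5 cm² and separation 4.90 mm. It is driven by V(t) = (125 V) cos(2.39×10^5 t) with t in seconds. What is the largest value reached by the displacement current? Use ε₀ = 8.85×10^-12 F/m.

(dE/dt)_max = V₀ω/d = 6.097×10^9 V/(m·s); ω = 2.39×10^5 rad/s.
I_d,max = ε₀ A (dE/dt)_max = (8.85×10^-12)(3.95×10^-3)(6.097×10^9) = 2.13×10^-4 A.

2.13×10^-4 A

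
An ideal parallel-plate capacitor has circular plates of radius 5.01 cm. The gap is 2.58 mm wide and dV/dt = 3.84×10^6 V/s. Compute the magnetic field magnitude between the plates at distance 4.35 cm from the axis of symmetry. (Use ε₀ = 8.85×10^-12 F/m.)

3.60×10^-10 T

I_d = C dV/dt with C = ε₀πR²/d = 2.705×10^-11 F, so I_d = (2.705×10^-11)(3.84×10^6) = 1.039×10^-4 A.
An Ampèrian loop of radius r encloses a fraction (r/R)² of I_d. Then B·2πr = μ₀ I_d (r/R)², giving B = μ₀ I_d r/(2πR²) = 3.60×10^-10 T.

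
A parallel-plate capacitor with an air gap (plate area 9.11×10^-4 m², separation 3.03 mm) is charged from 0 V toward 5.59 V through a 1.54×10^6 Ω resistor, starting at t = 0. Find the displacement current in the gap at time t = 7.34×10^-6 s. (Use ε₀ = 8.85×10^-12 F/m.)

With C = ε₀A/d = (8.85×10^-12)(9.11×10^-4)/(3.03×10^-3) = 2.661×10^-12 F, the time constant is τ = RC = 4.098×10^-6 s, so t/τ = 1.791 and e^(−t/τ) = 0.1668.
I_d = I_cond = (V₀/R) e^(−t/τ) = (3.630×10^-6)(0.1668) = 6.05×10^-7 A.

6.05×10^-7 A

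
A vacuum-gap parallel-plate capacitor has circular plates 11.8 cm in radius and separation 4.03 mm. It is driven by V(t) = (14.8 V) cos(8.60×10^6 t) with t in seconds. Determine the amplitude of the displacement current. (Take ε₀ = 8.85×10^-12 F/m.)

The displacement current equals the conduction current C dV/dt, which peaks at C V₀ ω.
With C = ε₀A/d = (8.85×10^-12)(0.04374)/(4.03×10^-3) = 9.605×10^-11 F and ω = 8.60×10^6 rad/s, I_d,max = (9.605×10^-11)(14.8)(8.60×10^6) = 0.0122 A.

0.0122 A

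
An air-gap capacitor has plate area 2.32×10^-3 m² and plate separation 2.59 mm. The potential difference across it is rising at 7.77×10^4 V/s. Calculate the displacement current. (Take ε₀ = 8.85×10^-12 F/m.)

6.16×10^-7 A

The field between the plates is E = V/d, so dE/dt = (7.77×10^4)/(2.59×10^-3 m) = 3.000×10^7 V/(m·s).
I_d = ε₀ A (dE/dt) = (8.85×10^-12)(2.32×10^-3)(3.000×10^7) = 6.16×10^-7 A.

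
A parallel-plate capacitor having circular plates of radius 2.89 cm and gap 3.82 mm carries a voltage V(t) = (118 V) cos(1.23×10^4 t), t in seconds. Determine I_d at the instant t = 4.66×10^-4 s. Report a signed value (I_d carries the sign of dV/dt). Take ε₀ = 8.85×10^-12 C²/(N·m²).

dE/dt = (V₀ω/d)·−sin(ωt) with ωt = 5.7318 rad: (118)(1.23×10^4)(0.5239)/(3.82×10^-3) = 1.991×10^8 V/(m·s).
I_d = ε₀ A dE/dt = (8.85×10^-12)(2.624×10^-3)(1.991×10^8) = 4.62×10^-6 A.

4.62×10^-6 A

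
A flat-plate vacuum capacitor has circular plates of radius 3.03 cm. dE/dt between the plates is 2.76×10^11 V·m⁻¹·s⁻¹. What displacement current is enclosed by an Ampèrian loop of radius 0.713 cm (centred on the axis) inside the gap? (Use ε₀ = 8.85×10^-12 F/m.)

3.90×10^-4 A

I_d = ε₀ dΦ_E/dt = ε₀ πR² (dE/dt) = (8.85×10^-12)(2.884×10^-3)(2.76×10^11) = 7.044×10^-3 A through the full plate area.
The field is uniform, so I_d,enc = I_d (r/R)² = (7.044×10^-3)(0.713/3.03)² = 3.90×10^-4 A.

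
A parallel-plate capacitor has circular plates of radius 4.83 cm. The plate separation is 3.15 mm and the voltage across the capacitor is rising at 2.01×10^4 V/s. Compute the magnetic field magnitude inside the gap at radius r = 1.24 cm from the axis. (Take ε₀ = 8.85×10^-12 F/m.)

dE/dt = (dV/dt)/d = 6.381×10^6 V/(m·s); I_d = ε₀(πR²)(dE/dt) = (8.85×10^-12)(7.329×10^-3)(6.381×10^6) = 4.139×10^-7 A.
∮B·dl = μ₀ I_d,enc with I_d,enc = I_d r²/R² = 2.728×10^-8 A; so B = μ₀ I_d,enc/(2πr) = 4.40×10^-13 T.

4.40×10^-13 T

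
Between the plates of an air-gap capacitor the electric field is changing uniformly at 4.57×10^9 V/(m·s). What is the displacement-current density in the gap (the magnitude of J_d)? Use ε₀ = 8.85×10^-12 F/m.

J_d = ε₀ dE/dt = (8.85×10^-12)(4.57×10^9) = 0.0404 A/m².

0.0404 A/m²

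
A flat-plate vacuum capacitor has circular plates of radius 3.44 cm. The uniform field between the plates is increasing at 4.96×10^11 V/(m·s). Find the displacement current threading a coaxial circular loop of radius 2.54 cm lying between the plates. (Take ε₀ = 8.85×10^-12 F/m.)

8.90×10^-3 A

I_d = ε₀ dΦ_E/dt = ε₀ πR² (dE/dt) = (8.85×10^-12)(3.718×10^-3)(4.96×10^11) = 0.01632 A through the full plate area.
The field is uniform, so I_d,enc = I_d (r/R)² = (0.01632)(2.54/3.44)² = 8.90×10^-3 A.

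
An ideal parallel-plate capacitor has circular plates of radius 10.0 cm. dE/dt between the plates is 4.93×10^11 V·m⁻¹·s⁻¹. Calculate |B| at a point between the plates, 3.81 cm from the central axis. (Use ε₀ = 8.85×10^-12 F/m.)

1.04×10^-7 T

I_d = ε₀ dΦ_E/dt = ε₀ πR² (dE/dt) = (8.85×10^-12)(0.03142)(4.93×10^11) = 0.1371 A through the full plate area.
An Ampèrian loop of radius r encloses a fraction (r/R)² of I_d. Then B·2πr = μ₀ I_d (r/R)², giving B = μ₀ I_d r/(2πR²) = 1.04×10^-7 T.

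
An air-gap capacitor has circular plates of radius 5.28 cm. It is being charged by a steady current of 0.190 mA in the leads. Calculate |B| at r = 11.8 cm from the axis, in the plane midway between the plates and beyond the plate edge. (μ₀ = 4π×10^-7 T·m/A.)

By continuity the displacement current in the gap matches the conduction current: I_d = 1.90×10^-4 A.
For r ≥ R the full I_d is enclosed: B = μ₀ I_d/(2πr) = (4π×10^-7)(1.90×10^-4)/(2π·0.118) = 3.22×10^-10 T.

3.22×10^-10 T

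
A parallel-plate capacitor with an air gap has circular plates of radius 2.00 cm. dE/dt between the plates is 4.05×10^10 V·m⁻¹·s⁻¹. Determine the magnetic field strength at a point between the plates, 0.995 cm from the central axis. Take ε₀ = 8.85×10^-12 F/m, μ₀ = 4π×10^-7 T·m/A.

2.24×10^-9 T

Through the whole plate area (πR² = 1.257×10^-3 m²), I_d = ε₀ πR² dE/dt = 4.505×10^-4 A.
∮B·dl = μ₀ I_d,enc with I_d,enc = I_d r²/R² = 1.115×10^-4 A; so B = μ₀ I_d,enc/(2πr) = 2.24×10^-9 T.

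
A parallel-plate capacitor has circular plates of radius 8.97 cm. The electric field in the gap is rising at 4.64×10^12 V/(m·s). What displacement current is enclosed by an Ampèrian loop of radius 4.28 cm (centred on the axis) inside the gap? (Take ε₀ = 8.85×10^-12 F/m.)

0.236 A

Through the whole plate area (πR² = 0.02528 m²), I_d = ε₀ πR² dE/dt = 1.038 A.
Through an area πr² the displacement current is I_d·(πr²/πR²) = I_d (r/R)² = 0.236 A.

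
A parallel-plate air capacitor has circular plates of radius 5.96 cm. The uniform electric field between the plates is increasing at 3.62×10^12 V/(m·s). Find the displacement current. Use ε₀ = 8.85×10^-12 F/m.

I_d = ε₀ A (dE/dt) = (8.85×10^-12)(0.01116 m²)(3.62×10^12) = 0.358 A.

0.358 A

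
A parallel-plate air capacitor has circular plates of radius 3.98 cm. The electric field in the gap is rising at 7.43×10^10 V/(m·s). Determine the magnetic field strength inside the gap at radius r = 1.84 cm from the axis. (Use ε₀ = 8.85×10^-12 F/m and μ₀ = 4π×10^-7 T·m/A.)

I_d = ε₀ dΦ_E/dt = ε₀ πR² (dE/dt) = (8.85×10^-12)(4.976×10^-3)(7.43×10^10) = 3.272×10^-3 A through the full plate area.
∮B·dl = μ₀ I_d,enc with I_d,enc = I_d r²/R² = 6.993×10^-4 A; so B = μ₀ I_d,enc/(2πr) = 7.60×10^-9 T.

7.60×10^-9 T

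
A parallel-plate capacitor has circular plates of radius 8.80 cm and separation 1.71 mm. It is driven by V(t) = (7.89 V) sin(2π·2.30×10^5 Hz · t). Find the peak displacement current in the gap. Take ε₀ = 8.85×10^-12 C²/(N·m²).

1.44×10^-3 A

The displacement current equals the conduction current C dV/dt, which peaks at C V₀ ω.
With C = ε₀A/d = (8.85×10^-12)(0.02433)/(1.71×10^-3) = 1.259×10^-10 F and ω = 2πf = 1.445×10^6 rad/s, I_d,max = (1.259×10^-10)(7.89)(1.445×10^6) = 1.44×10^-3 A.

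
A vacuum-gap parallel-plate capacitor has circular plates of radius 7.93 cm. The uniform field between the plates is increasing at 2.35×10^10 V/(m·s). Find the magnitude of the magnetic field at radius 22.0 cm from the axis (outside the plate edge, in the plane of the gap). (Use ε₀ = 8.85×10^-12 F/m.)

3.74×10^-9 T

Total displacement current: I_d = ε₀(πR²)(dE/dt) = (8.85×10^-12)(0.01976)(2.35×10^10) = 4.110×10^-3 A.
With r > R the enclosed displacement current is the full I_d; B = μ₀ I_d / (2πr) = 3.74×10^-9 T.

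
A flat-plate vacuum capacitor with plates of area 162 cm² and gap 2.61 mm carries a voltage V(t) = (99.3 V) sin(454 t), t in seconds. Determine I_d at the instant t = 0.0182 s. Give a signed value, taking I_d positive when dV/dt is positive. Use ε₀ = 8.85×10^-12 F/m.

dE/dt = (V₀ω/d)·cos(ωt) with ωt = 8.2628 rad: (99.3)(454)(-0.3975)/(2.61×10^-3) = -6.866×10^6 V/(m·s).
I_d = ε₀ A dE/dt = (8.85×10^-12)(0.0162)(-6.866×10^6) = -9.84×10^-7 A.

-9.84×10^-7 A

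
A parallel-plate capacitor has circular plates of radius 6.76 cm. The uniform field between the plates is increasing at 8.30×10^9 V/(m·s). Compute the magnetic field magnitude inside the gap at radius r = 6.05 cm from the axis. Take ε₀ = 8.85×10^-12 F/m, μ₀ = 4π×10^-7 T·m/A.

Total displacement current: I_d = ε₀(πR²)(dE/dt) = (8.85×10^-12)(0.01436)(8.30×10^9) = 1.055×10^-3 A.
∮B·dl = μ₀ I_d,enc with I_d,enc = I_d r²/R² = 8.450×10^-4 A; so B = μ₀ I_d,enc/(2πr) = 2.79×10^-9 T.

2.79×10^-9 T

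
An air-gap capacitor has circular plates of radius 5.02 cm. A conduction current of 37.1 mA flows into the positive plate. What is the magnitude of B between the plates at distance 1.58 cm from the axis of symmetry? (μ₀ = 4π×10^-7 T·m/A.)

4.65×10^-8 T

Between the plates the displacement current equals the wire current: I_d = 37.1 mA = 0.0371 A.
For r < R the Ampère–Maxwell law gives B(2πr) = μ₀ I_d (r²/R²), so B = μ₀ I_d r/(2πR²) = (4π×10^-7)(0.0371)(0.0158)/(2π·0.0502²) = 4.65×10^-8 T.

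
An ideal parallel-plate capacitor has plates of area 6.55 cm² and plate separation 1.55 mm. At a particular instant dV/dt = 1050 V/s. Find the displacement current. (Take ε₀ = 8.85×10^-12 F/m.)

The field between the plates is E = V/d, so dE/dt = (1050)/(1.55×10^-3 m) = 6.774×10^5 V/(m·s).
I_d = ε₀ A (dE/dt) = (8.85×10^-12)(6.55×10^-4)(6.774×10^5) = 3.93×10^-9 A.

3.93×10^-9 A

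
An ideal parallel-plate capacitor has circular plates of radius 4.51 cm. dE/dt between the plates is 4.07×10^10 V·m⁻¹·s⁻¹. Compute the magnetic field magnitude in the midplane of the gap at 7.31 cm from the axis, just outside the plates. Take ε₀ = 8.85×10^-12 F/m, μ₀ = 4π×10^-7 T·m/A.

6.30×10^-9 T

I_d = ε₀ dΦ_E/dt = ε₀ πR² (dE/dt) = (8.85×10^-12)(6.390×10^-3)(4.07×10^10) = 2.302×10^-3 A through the full plate area.
For r ≥ R the full I_d is enclosed: B = μ₀ I_d/(2πr) = (4π×10^-7)(2.302×10^-3)/(2π·0.0731) = 6.30×10^-9 T.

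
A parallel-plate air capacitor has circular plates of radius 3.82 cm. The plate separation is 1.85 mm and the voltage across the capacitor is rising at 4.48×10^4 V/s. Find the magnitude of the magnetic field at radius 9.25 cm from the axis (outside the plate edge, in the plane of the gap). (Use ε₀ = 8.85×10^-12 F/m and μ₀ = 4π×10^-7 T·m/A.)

I_d = C dV/dt with C = ε₀πR²/d = 2.193×10^-11 F, so I_d = (2.193×10^-11)(4.48×10^4) = 9.825×10^-7 A.
With r > R the enclosed displacement current is the full I_d; B = μ₀ I_d / (2πr) = 2.12×10^-12 T.

2.12×10^-12 T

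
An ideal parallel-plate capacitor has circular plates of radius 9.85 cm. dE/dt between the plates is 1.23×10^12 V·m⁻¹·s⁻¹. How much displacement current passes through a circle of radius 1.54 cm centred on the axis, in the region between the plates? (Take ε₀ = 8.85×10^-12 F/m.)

8.11×10^-3 A

Total displacement current: I_d = ε₀(πR²)(dE/dt) = (8.85×10^-12)(0.03048)(1.23×10^12) = 0.3318 A.
Since J_d is uniform, the enclosed fraction is (r/R)² = 0.02444, giving I_d,enc = 8.11×10^-3 A.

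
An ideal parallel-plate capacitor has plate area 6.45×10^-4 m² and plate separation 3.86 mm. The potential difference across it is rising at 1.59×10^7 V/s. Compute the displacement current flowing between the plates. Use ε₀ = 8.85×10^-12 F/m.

2.35×10^-5 A

E = V/d so dE/dt = (dV/dt)/d = 4.119×10^9 V/(m·s), and I_d = ε₀ A dE/dt = (8.85×10^-12)(6.45×10^-4)(4.119×10^9) = 2.35×10^-5 A.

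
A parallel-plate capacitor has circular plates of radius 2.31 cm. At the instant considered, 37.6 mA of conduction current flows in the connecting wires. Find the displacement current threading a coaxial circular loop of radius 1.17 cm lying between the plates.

9.65×10^-3 A

No conduction current crosses the gap, so I_d there equals the 0.0376 A in the leads.
The field is uniform, so I_d,enc = I_d (r/R)² = (0.0376)(1.17/2.31)² = 9.65×10^-3 A.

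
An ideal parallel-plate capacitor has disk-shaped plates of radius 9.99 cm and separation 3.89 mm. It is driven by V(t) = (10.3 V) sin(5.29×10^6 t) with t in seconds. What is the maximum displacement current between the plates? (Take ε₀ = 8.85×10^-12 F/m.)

3.89×10^-3 A

(dE/dt)_max = V₀ω/d = 1.401×10^10 V/(m·s); ω = 5.29×10^6 rad/s.
I_d,max = ε₀ A (dE/dt)_max = (8.85×10^-12)(0.03135)(1.401×10^10) = 3.89×10^-3 A.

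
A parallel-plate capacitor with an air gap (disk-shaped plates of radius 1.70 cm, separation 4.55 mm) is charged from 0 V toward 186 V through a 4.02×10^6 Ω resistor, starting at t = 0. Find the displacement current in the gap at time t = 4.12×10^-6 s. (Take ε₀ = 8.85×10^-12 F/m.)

C = ε₀A/d = (8.85×10^-12)(9.079×10^-4)/(4.55×10^-3) = 1.766×10^-12 F, so τ = RC = 7.099×10^-6 s.
The conduction current is I(t) = (V₀/R) e^(−t/τ), and the displacement current between the plates equals it.
t/τ = 0.5804; I_d = (186/4.02×10^6) · e^(−0.5804) = (4.627×10^-5)(0.5597) = 2.59×10^-5 A.

2.59×10^-5 A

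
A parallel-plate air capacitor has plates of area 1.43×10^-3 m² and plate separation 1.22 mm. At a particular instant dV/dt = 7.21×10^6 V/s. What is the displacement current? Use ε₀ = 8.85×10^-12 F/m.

The field between the plates is E = V/d, so dE/dt = (7.21×10^6)/(1.22×10^-3 m) = 5.910×10^9 V/(m·s).
I_d = ε₀ A (dE/dt) = (8.85×10^-12)(1.43×10^-3)(5.910×10^9) = 7.48×10^-5 A.

7.48×10^-5 A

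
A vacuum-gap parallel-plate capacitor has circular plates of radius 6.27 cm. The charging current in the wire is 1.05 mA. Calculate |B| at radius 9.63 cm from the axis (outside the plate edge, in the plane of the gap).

No conduction current crosses the gap, so I_d there equals the 1.05×10^-3 A in the leads.
Outside the plates the loop encloses all of I_d, so B·2πr = μ₀ I_d and B = 2.18×10^-9 T.

2.18×10^-9 T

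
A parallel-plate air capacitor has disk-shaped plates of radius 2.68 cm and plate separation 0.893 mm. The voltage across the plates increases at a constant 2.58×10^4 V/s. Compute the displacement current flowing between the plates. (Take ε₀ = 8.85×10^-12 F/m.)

E = V/d so dE/dt = (dV/dt)/d = 2.889×10^7 V/(m·s), and I_d = ε₀ A dE/dt = (8.85×10^-12)(2.256×10^-3)(2.889×10^7) = 5.77×10^-7 A.

5.77×10^-7 A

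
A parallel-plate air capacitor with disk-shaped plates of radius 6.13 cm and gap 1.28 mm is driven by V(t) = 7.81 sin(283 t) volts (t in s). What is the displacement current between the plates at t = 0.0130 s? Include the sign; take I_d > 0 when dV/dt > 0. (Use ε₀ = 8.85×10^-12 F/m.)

dE/dt = (V₀ω/d)·cos(ωt) with ωt = 3.679 rad: (7.81)(283)(-0.8590)/(1.28×10^-3) = -1.483×10^6 V/(m·s).
I_d = ε₀ A dE/dt = (8.85×10^-12)(0.01181)(-1.483×10^6) = -1.55×10^-7 A.

-1.55×10^-7 A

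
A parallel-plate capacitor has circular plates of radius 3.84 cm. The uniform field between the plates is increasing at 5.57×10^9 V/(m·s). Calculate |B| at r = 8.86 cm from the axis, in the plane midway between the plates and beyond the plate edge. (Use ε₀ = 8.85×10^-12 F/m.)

5.15×10^-10 T

Total displacement current: I_d = ε₀(πR²)(dE/dt) = (8.85×10^-12)(4.632×10^-3)(5.57×10^9) = 2.283×10^-4 A.
With r > R the enclosed displacement current is the full I_d; B = μ₀ I_d / (2πr) = 5.15×10^-10 T.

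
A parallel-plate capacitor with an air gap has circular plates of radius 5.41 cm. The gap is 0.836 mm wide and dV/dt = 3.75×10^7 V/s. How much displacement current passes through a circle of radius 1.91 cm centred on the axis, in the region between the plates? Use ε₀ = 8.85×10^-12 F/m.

With E = V/d, dE/dt = 4.486×10^10 V/(m·s) and πR² = 9.195×10^-3 m², giving I_d = ε₀ πR² dE/dt = 3.651×10^-3 A.
Through an area πr² the displacement current is I_d·(πr²/πR²) = I_d (r/R)² = 4.55×10^-4 A.

4.55×10^-4 A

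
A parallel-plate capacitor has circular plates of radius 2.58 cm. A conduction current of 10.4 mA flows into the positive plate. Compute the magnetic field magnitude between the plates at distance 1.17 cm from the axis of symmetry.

By continuity the displacement current in the gap matches the conduction current: I_d = 0.0104 A.
For r < R the Ampère–Maxwell law gives B(2πr) = μ₀ I_d (r²/R²), so B = μ₀ I_d r/(2πR²) = (4π×10^-7)(0.0104)(0.0117)/(2π·0.0258²) = 3.66×10^-8 T.

3.66×10^-8 T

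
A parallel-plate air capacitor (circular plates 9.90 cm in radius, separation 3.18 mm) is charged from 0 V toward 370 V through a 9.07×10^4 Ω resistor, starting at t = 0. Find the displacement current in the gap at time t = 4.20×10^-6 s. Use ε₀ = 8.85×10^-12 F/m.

2.38×10^-3 A

With C = ε₀A/d = (8.85×10^-12)(0.03079)/(3.18×10^-3) = 8.569×10^-11 F, the time constant is τ = RC = 7.772×10^-6 s, so t/τ = 0.5404 and e^(−t/τ) = 0.5825.
I_d = I_cond = (V₀/R) e^(−t/τ) = (4.079×10^-3)(0.5825) = 2.38×10^-3 A.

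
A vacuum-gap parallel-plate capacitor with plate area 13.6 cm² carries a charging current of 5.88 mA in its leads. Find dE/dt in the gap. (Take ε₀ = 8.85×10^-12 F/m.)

By continuity, I_d in the gap equals the 5.88 mA flowing in the wire.
Since I_d = ε₀ A dE/dt, dE/dt = I_d/(ε₀A) = (5.88×10^-3)/((8.85×10^-12)(1.36×10^-3)) = 4.89×10^11 V/(m·s).

4.89×10^11 V/(m·s)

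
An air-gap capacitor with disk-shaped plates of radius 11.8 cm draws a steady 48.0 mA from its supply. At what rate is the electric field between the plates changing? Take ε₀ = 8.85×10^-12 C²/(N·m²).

The displacement current between the plates equals the conduction current, I_d = 48.0 mA.
Since I_d = ε₀ A dE/dt, dE/dt = I_d/(ε₀A) = (0.0480)/((8.85×10^-12)(0.04374)) = 1.24×10^11 V/(m·s).

1.24×10^11 V/(m·s)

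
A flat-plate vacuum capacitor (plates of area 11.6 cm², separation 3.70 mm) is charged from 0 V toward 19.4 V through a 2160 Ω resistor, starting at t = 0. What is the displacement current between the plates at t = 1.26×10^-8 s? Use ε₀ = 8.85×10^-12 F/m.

With C = ε₀A/d = (8.85×10^-12)(1.16×10^-3)/(3.70×10^-3) = 2.775×10^-12 F, the time constant is τ = RC = 5.994×10^-9 s, so t/τ = 2.102 and e^(−t/τ) = 0.1222.
I_d = I_cond = (V₀/R) e^(−t/τ) = (8.981×10^-3)(0.1222) = 1.10×10^-3 A.

1.10×10^-3 A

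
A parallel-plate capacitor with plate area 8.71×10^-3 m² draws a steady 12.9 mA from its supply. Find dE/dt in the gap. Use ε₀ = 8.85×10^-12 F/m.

1.67×10^11 V/(m·s)

Charge continuity gives I_d = I = 0.0129 A between the plates.
Since I_d = ε₀ A dE/dt, dE/dt = I_d/(ε₀A) = (0.0129)/((8.85×10^-12)(8.71×10^-3)) = 1.67×10^11 V/(m·s).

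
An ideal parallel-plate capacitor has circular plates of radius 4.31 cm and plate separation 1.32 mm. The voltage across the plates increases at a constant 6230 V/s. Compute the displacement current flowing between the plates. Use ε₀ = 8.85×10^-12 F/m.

The displacement current equals the charging current C dV/dt. With C = ε₀A/d = (8.85×10^-12)(5.836×10^-3)/(1.32×10^-3) = 3.913×10^-11 F, I_d = (3.913×10^-11)(6230) = 2.44×10^-7 A.

2.44×10^-7 A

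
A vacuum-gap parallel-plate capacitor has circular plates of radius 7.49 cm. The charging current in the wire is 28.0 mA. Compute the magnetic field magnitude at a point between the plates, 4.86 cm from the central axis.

By continuity the displacement current in the gap matches the conduction current: I_d = 0.0280 A.
An Ampèrian loop of radius r encloses a fraction (r/R)² of I_d. Then B·2πr = μ₀ I_d (r/R)², giving B = μ₀ I_d r/(2πR²) = 4.85×10^-8 T.

4.85×10^-8 T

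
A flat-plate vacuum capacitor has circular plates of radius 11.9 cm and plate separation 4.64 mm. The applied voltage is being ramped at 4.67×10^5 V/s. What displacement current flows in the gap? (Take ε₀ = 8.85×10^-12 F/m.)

3.96×10^-5 A

E = V/d so dE/dt = (dV/dt)/d = 1.006×10^8 V/(m·s), and I_d = ε₀ A dE/dt = (8.85×10^-12)(0.04449)(1.006×10^8) = 3.96×10^-5 A.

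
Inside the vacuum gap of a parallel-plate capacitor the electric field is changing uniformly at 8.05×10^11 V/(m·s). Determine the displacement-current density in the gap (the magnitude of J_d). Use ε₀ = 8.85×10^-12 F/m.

J_d = ε₀ ∂E/∂t, so J_d = 7.12 A/m².

7.12 A/m²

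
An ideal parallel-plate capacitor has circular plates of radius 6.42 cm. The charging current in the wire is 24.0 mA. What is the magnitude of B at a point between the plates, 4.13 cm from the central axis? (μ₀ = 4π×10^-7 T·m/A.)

No conduction current crosses the gap, so I_d there equals the 0.0240 A in the leads.
∮B·dl = μ₀ I_d,enc with I_d,enc = I_d r²/R² = 9.932×10^-3 A; so B = μ₀ I_d,enc/(2πr) = 4.81×10^-8 T.

4.81×10^-8 T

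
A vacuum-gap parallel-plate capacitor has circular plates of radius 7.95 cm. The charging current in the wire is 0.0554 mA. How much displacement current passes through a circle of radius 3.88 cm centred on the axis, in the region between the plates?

1.32×10^-5 A

No conduction current crosses the gap, so I_d there equals the 5.54×10^-5 A in the leads.
Through an area πr² the displacement current is I_d·(πr²/πR²) = I_d (r/R)² = 1.32×10^-5 A.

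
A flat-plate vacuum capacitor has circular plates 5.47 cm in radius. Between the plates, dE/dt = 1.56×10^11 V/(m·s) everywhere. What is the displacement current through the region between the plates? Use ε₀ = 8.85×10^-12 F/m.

I_d = ε₀ A (dE/dt) = (8.85×10^-12)(9.400×10^-3 m²)(1.56×10^11) = 0.0130 A.

0.0130 A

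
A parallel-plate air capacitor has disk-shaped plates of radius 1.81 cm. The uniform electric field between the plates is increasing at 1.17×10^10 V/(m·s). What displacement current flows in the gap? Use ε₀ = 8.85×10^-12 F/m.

1.07×10^-4 A

I_d = ε₀ A (dE/dt) = (8.85×10^-12)(1.029×10^-3 m²)(1.17×10^10) = 1.07×10^-4 A.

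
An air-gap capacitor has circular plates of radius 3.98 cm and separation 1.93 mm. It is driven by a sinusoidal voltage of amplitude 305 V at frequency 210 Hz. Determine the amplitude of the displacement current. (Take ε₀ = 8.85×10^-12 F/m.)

9.18×10^-6 A

The displacement current equals the conduction current C dV/dt, which peaks at C V₀ ω.
With C = ε₀A/d = (8.85×10^-12)(4.976×10^-3)/(1.93×10^-3) = 2.282×10^-11 F and ω = 2πf = 1319 rad/s, I_d,max = (2.282×10^-11)(305)(1319) = 9.18×10^-6 A.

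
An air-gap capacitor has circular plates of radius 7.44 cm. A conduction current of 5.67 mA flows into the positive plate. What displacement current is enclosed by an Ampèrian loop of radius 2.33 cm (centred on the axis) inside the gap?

No conduction current crosses the gap, so I_d there equals the 5.67×10^-3 A in the leads.
Through an area πr² the displacement current is I_d·(πr²/πR²) = I_d (r/R)² = 5.56×10^-4 A.

5.56×10^-4 A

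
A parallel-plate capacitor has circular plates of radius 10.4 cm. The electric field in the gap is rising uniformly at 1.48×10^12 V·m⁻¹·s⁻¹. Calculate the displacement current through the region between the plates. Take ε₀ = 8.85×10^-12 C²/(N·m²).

0.445 A

I_d = ε₀ A (dE/dt) = (8.85×10^-12)(0.03398 m²)(1.48×10^12) = 0.445 A.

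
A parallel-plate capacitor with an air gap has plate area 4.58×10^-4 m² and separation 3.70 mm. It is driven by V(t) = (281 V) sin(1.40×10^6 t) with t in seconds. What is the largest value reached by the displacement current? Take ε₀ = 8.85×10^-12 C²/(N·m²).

4.31×10^-4 A

(dE/dt)_max = V₀ω/d = 1.063×10^11 V/(m·s); ω = 1.40×10^6 rad/s.
I_d,max = ε₀ A (dE/dt)_max = (8.85×10^-12)(4.58×10^-4)(1.063×10^11) = 4.31×10^-4 A.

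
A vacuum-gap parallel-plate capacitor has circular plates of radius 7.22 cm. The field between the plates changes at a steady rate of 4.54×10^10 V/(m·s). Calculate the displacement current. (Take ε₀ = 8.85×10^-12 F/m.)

6.58×10^-3 A

With a uniform field, Φ_E = EA, so I_d = ε₀ A dE/dt = 6.58×10^-3 A.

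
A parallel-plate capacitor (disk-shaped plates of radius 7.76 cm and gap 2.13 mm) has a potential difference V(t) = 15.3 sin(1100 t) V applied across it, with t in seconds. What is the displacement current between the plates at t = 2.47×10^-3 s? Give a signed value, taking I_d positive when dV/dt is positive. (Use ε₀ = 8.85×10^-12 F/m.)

-1.21×10^-6 A

dE/dt = (V₀ω/d)·cos(ωt) with ωt = 2.717 rad: (15.3)(1100)(-0.9112)/(2.13×10^-3) = -7.200×10^6 V/(m·s).
I_d = ε₀ A dE/dt = (8.85×10^-12)(0.01892)(-7.200×10^6) = -1.21×10^-6 A.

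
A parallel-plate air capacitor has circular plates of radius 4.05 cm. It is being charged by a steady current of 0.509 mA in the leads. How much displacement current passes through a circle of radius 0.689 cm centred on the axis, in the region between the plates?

No conduction current crosses the gap, so I_d there equals the 5.09×10^-4 A in the leads.
The field is uniform, so I_d,enc = I_d (r/R)² = (5.09×10^-4)(0.689/4.05)² = 1.47×10^-5 A.

1.47×10^-5 A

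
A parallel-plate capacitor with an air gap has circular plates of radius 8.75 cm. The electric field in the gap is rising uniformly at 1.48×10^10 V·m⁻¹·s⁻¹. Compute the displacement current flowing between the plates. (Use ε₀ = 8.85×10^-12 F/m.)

3.15×10^-3 A

The displacement current is ε₀ times dΦ_E/dt = ε₀ A dE/dt = (8.85×10^-12)(0.02405)(1.48×10^10) = 3.15×10^-3 A.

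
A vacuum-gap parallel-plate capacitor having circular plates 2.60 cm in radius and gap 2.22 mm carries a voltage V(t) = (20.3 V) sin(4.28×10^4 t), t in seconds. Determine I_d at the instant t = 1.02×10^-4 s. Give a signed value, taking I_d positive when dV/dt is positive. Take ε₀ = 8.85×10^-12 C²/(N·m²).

-2.50×10^-6 A

dV/dt = (20.3)(4.28×10^4)·cos(4.3656) = -2.953×10^5 V/s.
I_d = C dV/dt with C = ε₀A/d = (8.85×10^-12)(2.124×10^-3)/(2.22×10^-3) = 8.467×10^-12 F, so I_d = (8.467×10^-12)(-2.953×10^5) = -2.50×10^-6 A.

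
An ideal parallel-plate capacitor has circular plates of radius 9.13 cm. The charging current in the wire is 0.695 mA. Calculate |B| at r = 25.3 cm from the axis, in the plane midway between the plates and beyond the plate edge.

5.49×10^-10 T

Between the plates the displacement current equals the wire current: I_d = 0.695 mA = 6.95×10^-4 A.
Outside the plates the loop encloses all of I_d, so B·2πr = μ₀ I_d and B = 5.49×10^-10 T.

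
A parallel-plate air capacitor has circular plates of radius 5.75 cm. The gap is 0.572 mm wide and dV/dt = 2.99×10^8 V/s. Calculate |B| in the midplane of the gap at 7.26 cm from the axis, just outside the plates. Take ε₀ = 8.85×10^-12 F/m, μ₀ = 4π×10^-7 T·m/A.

1.32×10^-7 T

dE/dt = (dV/dt)/d = 5.227×10^11 V/(m·s); I_d = ε₀(πR²)(dE/dt) = (8.85×10^-12)(0.01039)(5.227×10^11) = 0.04806 A.
For r ≥ R the full I_d is enclosed: B = μ₀ I_d/(2πr) = (4π×10^-7)(0.04806)/(2π·0.0726) = 1.32×10^-7 T.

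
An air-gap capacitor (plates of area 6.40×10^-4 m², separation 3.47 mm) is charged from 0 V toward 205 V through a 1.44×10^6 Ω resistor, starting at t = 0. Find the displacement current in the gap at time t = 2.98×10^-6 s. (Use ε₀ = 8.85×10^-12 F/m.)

C = ε₀A/d = (8.85×10^-12)(6.40×10^-4)/(3.47×10^-3) = 1.632×10^-12 F, so τ = RC = 2.350×10^-6 s.
The conduction current is I(t) = (V₀/R) e^(−t/τ), and the displacement current between the plates equals it.
t/τ = 1.268; I_d = (205/1.44×10^6) · e^(−1.268) = (1.424×10^-4)(0.2814) = 4.01×10^-5 A.

4.01×10^-5 A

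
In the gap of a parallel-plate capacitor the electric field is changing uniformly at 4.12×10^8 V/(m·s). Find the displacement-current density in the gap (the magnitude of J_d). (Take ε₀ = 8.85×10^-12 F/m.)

The displacement-current density is ε₀ ∂E/∂t = (8.85×10^-12)(4.12×10^8) = 3.65×10^-3 A/m².

3.65×10^-3 A/m²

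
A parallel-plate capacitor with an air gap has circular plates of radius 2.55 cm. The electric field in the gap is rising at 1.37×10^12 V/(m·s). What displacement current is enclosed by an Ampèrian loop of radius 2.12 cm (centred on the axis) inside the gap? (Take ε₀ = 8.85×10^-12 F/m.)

I_d = ε₀ dΦ_E/dt = ε₀ πR² (dE/dt) = (8.85×10^-12)(2.043×10^-3)(1.37×10^12) = 0.02477 A through the full plate area.
The field is uniform, so I_d,enc = I_d (r/R)² = (0.02477)(2.12/2.55)² = 0.0171 A.

0.0171 A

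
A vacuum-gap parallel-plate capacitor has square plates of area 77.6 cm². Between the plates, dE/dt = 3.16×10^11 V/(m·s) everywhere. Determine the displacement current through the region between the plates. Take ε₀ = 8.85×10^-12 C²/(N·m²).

0.0217 A

The displacement current is ε₀ times dΦ_E/dt = ε₀ A dE/dt = (8.85×10^-12)(7.76×10^-3)(3.16×10^11) = 0.0217 A.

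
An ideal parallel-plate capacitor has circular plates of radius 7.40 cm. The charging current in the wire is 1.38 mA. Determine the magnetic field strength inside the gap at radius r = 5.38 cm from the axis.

By continuity the displacement current in the gap matches the conduction current: I_d = 1.38×10^-3 A.
For r < R the Ampère–Maxwell law gives B(2πr) = μ₀ I_d (r²/R²), so B = μ₀ I_d r/(2πR²) = (4π×10^-7)(1.38×10^-3)(0.0538)/(2π·0.0740²) = 2.71×10^-9 T.

2.71×10^-9 T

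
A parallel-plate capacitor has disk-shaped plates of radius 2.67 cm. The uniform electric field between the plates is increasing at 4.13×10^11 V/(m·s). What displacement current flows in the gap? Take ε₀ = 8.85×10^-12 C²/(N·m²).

8.19×10^-3 A

The displacement current is ε₀ times dΦ_E/dt = ε₀ A dE/dt = (8.85×10^-12)(2.240×10^-3)(4.13×10^11) = 8.19×10^-3 A.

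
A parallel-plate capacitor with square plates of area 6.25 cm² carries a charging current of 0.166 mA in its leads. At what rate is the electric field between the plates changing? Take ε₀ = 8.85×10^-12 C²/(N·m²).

The displacement current between the plates equals the conduction current, I_d = 0.166 mA.
Inverting I_d = ε₀ A dE/dt gives dE/dt = 1.66×10^-4 / (8.85×10^-12 · 6.25×10^-4) = 3.00×10^10 V/(m·s).

3.00×10^10 V/(m·s)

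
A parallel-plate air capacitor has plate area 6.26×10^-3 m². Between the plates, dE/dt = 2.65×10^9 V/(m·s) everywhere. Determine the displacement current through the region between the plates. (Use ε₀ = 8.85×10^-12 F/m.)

1.47×10^-4 A

I_d = ε₀ A (dE/dt) = (8.85×10^-12)(6.26×10^-3 m²)(2.65×10^9) = 1.47×10^-4 A.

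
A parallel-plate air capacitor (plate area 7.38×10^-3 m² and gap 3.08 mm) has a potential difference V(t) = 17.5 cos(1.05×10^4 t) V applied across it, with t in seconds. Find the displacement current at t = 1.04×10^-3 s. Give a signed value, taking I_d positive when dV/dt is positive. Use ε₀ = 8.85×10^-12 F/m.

3.89×10^-6 A

dE/dt = (V₀ω/d)·−sin(ωt) with ωt = 10.92 rad: (17.5)(1.05×10^4)(0.9971)/(3.08×10^-3) = 5.949×10^7 V/(m·s).
I_d = ε₀ A dE/dt = (8.85×10^-12)(7.38×10^-3)(5.949×10^7) = 3.89×10^-6 A.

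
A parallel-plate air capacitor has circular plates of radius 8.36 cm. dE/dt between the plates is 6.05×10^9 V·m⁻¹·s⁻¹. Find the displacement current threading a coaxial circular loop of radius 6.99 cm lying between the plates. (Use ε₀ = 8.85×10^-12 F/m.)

Through the whole plate area (πR² = 0.02196 m²), I_d = ε₀ πR² dE/dt = 1.176×10^-3 A.
Since J_d is uniform, the enclosed fraction is (r/R)² = 0.6991, giving I_d,enc = 8.22×10^-4 A.

8.22×10^-4 A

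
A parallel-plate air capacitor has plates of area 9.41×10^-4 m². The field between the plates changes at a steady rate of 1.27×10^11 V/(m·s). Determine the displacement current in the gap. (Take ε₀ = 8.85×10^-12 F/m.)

1.06×10^-3 A

I_d = ε₀ A (dE/dt) = (8.85×10^-12)(9.41×10^-4 m²)(1.27×10^11) = 1.06×10^-3 A.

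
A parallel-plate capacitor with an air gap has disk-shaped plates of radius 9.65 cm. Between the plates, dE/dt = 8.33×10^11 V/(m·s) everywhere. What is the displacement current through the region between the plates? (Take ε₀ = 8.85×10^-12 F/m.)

With a uniform field, Φ_E = EA, so I_d = ε₀ A dE/dt = 0.216 A.

0.216 A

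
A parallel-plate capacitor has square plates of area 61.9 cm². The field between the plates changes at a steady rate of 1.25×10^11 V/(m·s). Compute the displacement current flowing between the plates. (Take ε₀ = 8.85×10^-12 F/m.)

With a uniform field, Φ_E = EA, so I_d = ε₀ A dE/dt = 6.85×10^-3 A.

6.85×10^-3 A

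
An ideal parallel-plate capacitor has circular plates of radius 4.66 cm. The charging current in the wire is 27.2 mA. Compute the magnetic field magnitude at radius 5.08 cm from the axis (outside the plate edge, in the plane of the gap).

1.07×10^-7 T

Between the plates the displacement current equals the wire current: I_d = 27.2 mA = 0.0272 A.
With r > R the enclosed displacement current is the full I_d; B = μ₀ I_d / (2πr) = 1.07×10^-7 T.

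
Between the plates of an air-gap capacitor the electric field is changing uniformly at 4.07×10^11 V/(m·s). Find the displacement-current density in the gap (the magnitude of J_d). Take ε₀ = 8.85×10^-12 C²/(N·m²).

The displacement-current density is ε₀ ∂E/∂t = (8.85×10^-12)(4.07×10^11) = 3.60 A/m².

3.60 A/m²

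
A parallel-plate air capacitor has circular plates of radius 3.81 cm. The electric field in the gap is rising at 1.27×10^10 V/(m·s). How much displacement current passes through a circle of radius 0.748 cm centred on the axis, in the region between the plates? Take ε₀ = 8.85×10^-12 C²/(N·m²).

I_d = ε₀ dΦ_E/dt = ε₀ πR² (dE/dt) = (8.85×10^-12)(4.560×10^-3)(1.27×10^10) = 5.125×10^-4 A through the full plate area.
The field is uniform, so I_d,enc = I_d (r/R)² = (5.125×10^-4)(0.748/3.81)² = 1.98×10^-5 A.

1.98×10^-5 A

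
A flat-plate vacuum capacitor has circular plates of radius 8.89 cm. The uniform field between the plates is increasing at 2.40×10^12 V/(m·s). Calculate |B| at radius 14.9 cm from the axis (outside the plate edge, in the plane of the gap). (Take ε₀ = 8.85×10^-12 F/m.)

I_d = ε₀ dΦ_E/dt = ε₀ πR² (dE/dt) = (8.85×10^-12)(0.02483)(2.40×10^12) = 0.5274 A through the full plate area.
With r > R the enclosed displacement current is the full I_d; B = μ₀ I_d / (2πr) = 7.08×10^-7 T.

7.08×10^-7 T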